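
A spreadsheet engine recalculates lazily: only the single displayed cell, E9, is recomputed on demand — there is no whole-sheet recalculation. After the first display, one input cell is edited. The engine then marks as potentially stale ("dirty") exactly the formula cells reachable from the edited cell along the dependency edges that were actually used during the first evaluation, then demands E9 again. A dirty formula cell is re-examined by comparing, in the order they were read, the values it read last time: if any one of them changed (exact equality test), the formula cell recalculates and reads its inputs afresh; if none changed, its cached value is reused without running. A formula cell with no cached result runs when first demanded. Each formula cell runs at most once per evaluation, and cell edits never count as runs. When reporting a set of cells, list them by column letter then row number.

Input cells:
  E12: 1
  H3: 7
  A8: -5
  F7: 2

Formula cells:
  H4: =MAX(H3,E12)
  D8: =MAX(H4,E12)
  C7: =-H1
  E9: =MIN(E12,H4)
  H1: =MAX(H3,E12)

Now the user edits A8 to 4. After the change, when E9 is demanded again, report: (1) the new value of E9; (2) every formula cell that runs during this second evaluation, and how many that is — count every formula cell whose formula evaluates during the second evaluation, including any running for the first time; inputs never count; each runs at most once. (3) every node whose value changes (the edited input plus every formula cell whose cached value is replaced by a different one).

New value of E9: 1.
Formula cells that run: none — 0 in total.
Values that change: A8.
Key observation: A8 is never demanded by the output, so the edit triggers no recomputation at all.

First evaluation (everything demanded from the output):
  H4 = MAX(7, 1) = 7
  E9 = MIN(1, 7) = 1

Propagation after the edit:
  A8 feeds no computation that the output demands — nothing is marked dirty and nothing runs.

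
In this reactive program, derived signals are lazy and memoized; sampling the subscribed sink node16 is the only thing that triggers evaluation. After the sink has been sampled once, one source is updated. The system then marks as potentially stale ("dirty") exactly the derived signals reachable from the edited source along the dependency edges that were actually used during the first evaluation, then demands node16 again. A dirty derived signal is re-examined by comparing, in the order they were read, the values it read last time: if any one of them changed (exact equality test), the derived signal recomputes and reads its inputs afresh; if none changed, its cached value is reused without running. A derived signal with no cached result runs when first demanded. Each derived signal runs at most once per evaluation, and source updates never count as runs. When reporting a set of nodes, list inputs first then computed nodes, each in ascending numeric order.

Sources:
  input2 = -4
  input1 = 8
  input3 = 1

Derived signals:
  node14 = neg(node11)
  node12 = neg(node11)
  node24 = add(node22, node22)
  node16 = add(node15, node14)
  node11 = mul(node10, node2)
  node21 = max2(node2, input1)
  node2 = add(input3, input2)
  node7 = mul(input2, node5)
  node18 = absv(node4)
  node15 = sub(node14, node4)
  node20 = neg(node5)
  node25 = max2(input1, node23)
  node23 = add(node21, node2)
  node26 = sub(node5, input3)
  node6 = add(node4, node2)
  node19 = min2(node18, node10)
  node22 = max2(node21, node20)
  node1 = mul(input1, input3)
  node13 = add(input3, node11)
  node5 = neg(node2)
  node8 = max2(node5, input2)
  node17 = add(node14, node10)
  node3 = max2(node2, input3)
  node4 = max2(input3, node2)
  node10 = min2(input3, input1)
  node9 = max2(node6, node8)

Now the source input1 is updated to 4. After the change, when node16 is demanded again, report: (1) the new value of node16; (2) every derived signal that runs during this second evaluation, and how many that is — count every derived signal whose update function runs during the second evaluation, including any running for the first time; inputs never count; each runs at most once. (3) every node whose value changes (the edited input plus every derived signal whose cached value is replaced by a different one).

First demand of the output computes:
  node2 = add(1, -4) = -3
  node4 = max2(1, -3) = 1
  node10 = min2(1, 8) = 1
  node11 = mul(1, -3) = -3
  node14 = neg(-3) = 3
  node15 = sub(3, 1) = 2
  node16 = add(2, 3) = 5

After the edit, cleaning proceeds:
  node10: a read changed (input1 8->4) — executes, giving 1 — identical to its old value.
  node11: dirty, but its reads are unchanged (node10 unchanged, node2 unchanged); cached -3 stands.
  node14: dirty, but its reads are unchanged (node11 unchanged); cached 3 stands.
  node15: dirty, but its reads are unchanged (node14 unchanged, node4 unchanged); cached 2 stands.
  node16: dirty, but its reads are unchanged (node15 unchanged, node14 unchanged); cached 5 stands.

Note the absorption at node10: it re-runs yet its value is the same, leaving the output's value untouched.

Demanding node16 again yields 5.
1 derived signals run: node10.
The nodes whose values change: input1.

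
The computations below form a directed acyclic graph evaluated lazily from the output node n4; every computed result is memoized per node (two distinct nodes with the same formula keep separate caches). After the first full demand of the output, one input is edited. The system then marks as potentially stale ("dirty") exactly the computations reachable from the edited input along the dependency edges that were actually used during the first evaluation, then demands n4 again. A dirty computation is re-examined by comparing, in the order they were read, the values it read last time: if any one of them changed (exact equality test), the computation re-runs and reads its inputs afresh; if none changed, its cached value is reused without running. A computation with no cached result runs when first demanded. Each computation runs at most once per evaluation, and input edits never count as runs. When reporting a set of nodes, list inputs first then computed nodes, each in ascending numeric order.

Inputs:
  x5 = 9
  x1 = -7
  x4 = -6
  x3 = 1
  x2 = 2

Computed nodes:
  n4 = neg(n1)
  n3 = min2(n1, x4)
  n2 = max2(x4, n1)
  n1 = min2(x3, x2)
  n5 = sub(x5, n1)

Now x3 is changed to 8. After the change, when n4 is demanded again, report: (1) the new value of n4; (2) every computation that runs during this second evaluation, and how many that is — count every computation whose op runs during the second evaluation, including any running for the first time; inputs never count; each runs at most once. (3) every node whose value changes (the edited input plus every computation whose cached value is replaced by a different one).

Demanding n4 again yields -2.
2 computations run: n1, n4.
The nodes whose values change: x3, n1, n4.

First demand of the output computes:
  n1 = min2(1, 2) = 1
  n4 = neg(1) = -1

After the edit, cleaning proceeds:
  n1: a read changed (x3 1->8) — executes, giving 2.
  n4: a read changed (n1 1->2) — executes, giving -2.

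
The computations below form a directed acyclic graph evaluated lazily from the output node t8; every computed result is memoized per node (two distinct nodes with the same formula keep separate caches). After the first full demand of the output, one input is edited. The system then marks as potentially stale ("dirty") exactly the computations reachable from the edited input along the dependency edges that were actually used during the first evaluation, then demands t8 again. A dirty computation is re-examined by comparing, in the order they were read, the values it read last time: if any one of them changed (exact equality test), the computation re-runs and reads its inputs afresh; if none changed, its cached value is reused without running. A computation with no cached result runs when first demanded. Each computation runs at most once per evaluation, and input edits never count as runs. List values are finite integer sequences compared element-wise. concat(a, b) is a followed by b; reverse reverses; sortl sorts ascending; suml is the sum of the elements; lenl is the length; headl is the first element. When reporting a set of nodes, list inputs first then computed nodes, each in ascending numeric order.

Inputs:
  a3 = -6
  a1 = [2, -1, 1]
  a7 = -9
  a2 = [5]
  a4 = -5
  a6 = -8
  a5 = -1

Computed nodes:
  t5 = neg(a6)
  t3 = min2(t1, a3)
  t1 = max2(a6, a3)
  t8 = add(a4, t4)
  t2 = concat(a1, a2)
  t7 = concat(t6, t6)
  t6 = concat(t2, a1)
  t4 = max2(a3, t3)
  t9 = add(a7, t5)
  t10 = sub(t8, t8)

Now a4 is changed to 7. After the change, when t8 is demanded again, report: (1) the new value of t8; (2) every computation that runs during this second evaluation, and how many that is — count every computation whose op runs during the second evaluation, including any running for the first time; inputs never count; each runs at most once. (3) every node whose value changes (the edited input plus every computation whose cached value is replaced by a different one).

Demanding t8 again yields 1.
1 computations run: t8.
The nodes whose values change: a4, t8.

First demand of the output computes:
  t1 = max2(-8, -6) = -6
  t3 = min2(-6, -6) = -6
  t4 = max2(-6, -6) = -6
  t8 = add(-5, -6) = -11

After the edit, cleaning proceeds:
  t8: a read changed (a4 -5->7) — executes, giving 1.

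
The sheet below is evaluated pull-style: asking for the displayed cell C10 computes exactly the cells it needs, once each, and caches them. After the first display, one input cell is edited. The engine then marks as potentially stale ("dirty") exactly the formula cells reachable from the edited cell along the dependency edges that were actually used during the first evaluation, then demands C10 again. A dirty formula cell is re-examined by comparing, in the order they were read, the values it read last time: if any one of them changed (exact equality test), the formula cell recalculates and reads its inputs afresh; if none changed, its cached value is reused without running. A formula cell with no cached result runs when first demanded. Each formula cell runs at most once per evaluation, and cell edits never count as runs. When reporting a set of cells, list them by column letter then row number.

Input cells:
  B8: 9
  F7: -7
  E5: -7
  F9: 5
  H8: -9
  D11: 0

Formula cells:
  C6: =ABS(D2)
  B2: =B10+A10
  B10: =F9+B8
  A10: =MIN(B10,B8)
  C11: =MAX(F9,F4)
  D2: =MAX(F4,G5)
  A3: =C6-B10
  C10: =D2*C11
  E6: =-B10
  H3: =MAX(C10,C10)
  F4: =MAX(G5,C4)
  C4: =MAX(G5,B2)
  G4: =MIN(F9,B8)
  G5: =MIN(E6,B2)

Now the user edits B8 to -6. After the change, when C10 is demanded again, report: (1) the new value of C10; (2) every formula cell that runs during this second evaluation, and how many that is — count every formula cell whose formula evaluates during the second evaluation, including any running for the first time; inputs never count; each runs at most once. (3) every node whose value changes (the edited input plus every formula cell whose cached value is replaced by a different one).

First demand of the output computes:
  B10 = 5 + 9 = 14
  A10 = MIN(14, 9) = 9
  B2 = 14 + 9 = 23
  E6 = -(14) = -14
  G5 = MIN(-14, 23) = -14
  C4 = MAX(-14, 23) = 23
  F4 = MAX(-14, 23) = 23
  C11 = MAX(5, 23) = 23
  D2 = MAX(23, -14) = 23
  C10 = 23 * 23 = 529

After the edit, cleaning proceeds:
  B10: a read changed (B8 9->-6) — executes, giving -1.
  A10: a read changed (B10 14->-1; B8 9->-6) — executes, giving -6.
  B2: a read changed (B10 14->-1; A10 9->-6) — executes, giving -7.
  E6: a read changed (B10 14->-1) — executes, giving 1.
  G5: a read changed (E6 -14->1; B2 23->-7) — executes, giving -7.
  C4: a read changed (G5 -14->-7; B2 23->-7) — executes, giving -7.
  F4: a read changed (G5 -14->-7; C4 23->-7) — executes, giving -7.
  C11: a read changed (F4 23->-7) — executes, giving 5.
  D2: a read changed (F4 23->-7; G5 -14->-7) — executes, giving -7.
  C10: a read changed (D2 23->-7; C11 23->5) — executes, giving -35.

Demanding C10 again yields -35.
10 formula cells run: A10, B2, B10, C4, C10, C11, D2, E6, F4, G5.
The nodes whose values change: A10, B2, B8, B10, C4, C10, C11, D2, E6, F4, G5.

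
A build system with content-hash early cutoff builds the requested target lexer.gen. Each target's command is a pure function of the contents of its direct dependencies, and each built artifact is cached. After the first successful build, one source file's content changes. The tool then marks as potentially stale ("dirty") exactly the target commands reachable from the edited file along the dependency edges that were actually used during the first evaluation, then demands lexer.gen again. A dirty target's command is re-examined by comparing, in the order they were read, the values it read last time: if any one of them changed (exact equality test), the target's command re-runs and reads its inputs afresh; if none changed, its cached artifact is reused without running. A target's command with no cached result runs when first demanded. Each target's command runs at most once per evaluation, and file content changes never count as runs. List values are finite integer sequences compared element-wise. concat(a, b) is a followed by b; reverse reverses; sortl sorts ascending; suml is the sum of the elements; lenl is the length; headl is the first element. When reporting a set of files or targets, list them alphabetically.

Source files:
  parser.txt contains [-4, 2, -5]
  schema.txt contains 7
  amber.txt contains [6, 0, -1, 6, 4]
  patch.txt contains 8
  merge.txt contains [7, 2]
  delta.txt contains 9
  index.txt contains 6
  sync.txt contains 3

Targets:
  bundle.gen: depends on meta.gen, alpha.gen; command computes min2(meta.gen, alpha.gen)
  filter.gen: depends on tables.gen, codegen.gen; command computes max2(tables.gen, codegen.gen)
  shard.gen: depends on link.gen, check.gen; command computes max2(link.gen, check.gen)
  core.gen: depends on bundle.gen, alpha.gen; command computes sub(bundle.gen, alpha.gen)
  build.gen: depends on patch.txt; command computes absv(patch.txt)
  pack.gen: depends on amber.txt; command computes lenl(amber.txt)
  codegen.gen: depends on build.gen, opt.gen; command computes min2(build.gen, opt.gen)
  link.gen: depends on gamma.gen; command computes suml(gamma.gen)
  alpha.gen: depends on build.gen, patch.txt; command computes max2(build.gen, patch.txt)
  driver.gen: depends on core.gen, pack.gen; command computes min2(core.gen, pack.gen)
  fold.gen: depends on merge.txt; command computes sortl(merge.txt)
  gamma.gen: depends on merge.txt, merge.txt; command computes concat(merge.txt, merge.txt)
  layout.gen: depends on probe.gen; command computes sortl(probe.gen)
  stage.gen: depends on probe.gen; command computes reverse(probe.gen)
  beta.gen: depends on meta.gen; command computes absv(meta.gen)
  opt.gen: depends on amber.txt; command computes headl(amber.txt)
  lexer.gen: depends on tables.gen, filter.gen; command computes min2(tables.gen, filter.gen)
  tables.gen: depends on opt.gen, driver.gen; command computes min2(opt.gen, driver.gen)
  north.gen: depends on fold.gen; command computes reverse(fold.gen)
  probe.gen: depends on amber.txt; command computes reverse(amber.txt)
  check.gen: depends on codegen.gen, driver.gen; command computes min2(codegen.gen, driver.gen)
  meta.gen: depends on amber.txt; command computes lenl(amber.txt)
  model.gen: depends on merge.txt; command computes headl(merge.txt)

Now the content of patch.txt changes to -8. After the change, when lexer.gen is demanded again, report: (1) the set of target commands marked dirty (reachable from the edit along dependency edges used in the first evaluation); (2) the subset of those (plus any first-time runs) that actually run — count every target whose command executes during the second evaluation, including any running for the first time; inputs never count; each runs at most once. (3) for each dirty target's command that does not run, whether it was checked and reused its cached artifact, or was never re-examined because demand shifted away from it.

First evaluation (everything demanded from the output):
  build.gen = absv(8) = 8
  alpha.gen = max2(8, 8) = 8
  meta.gen = lenl([6, 0, -1, 6, 4]) = 5
  bundle.gen = min2(5, 8) = 5
  core.gen = sub(5, 8) = -3
  opt.gen = headl([6, 0, -1, 6, 4]) = 6
  codegen.gen = min2(8, 6) = 6
  pack.gen = lenl([6, 0, -1, 6, 4]) = 5
  driver.gen = min2(-3, 5) = -3
  tables.gen = min2(6, -3) = -3
  filter.gen = max2(-3, 6) = 6
  lexer.gen = min2(-3, 6) = -3

Propagation after the edit:
  build.gen: runs — patch.txt 8->-8; result 8 (same value as before).
  alpha.gen: runs — patch.txt 8->-8; result 8 (same value as before).
  bundle.gen: checked — values it read are unchanged (meta.gen unchanged, alpha.gen unchanged); reused cached 5 without running.
  codegen.gen: checked — values it read are unchanged (build.gen unchanged, opt.gen unchanged); reused cached 6 without running.
  core.gen: checked — values it read are unchanged (bundle.gen unchanged, alpha.gen unchanged); reused cached -3 without running.
  driver.gen: checked — values it read are unchanged (core.gen unchanged, pack.gen unchanged); reused cached -3 without running.
  tables.gen: checked — values it read are unchanged (opt.gen unchanged, driver.gen unchanged); reused cached -3 without running.
  filter.gen: checked — values it read are unchanged (tables.gen unchanged, codegen.gen unchanged); reused cached 6 without running.
  lexer.gen: checked — values it read are unchanged (tables.gen unchanged, filter.gen unchanged); reused cached -3 without running.

Key observation: the cutoff stops propagation at bundle.gen — its inputs' values are unchanged, so it reuses its cache.

Marked dirty: alpha.gen, build.gen, bundle.gen, codegen.gen, core.gen, driver.gen, filter.gen, lexer.gen, tables.gen.
Target commands that run: alpha.gen, build.gen — 2 in total.
Checked but reused from cache: bundle.gen, codegen.gen, core.gen, driver.gen, filter.gen, lexer.gen, tables.gen.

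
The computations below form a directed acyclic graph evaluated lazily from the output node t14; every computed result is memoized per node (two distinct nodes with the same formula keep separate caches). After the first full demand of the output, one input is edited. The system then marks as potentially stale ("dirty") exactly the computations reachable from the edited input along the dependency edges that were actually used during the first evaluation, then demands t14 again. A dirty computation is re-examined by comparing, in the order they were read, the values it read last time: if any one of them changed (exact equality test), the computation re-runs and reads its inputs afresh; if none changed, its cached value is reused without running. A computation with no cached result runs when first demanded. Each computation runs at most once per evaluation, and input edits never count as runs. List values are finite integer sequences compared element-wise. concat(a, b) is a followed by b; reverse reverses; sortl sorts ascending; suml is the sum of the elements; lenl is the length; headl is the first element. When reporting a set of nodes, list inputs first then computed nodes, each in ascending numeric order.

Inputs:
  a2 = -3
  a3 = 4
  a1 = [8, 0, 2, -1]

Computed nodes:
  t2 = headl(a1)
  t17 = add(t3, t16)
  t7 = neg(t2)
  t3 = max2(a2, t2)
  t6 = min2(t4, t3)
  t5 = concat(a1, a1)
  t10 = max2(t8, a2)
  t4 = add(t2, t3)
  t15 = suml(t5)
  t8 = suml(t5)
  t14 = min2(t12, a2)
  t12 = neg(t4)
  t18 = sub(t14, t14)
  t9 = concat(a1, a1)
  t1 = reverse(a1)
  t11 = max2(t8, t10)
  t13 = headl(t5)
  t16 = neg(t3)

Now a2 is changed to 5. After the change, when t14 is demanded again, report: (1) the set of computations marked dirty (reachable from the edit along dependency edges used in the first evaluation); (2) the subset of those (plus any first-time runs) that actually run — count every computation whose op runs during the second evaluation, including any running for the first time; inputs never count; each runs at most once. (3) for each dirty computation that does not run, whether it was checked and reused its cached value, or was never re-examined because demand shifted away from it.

The edit dirties: t3, t4, t12, t14.
2 computations run: t3, t14.
Cache hits after checking: t4, t12.
Note where the cutoff bites: t4 is checked, finds nothing changed, and keeps its cache.

First demand of the output computes:
  t2 = headl([8, 0, 2, -1]) = 8
  t3 = max2(-3, 8) = 8
  t4 = add(8, 8) = 16
  t12 = neg(16) = -16
  t14 = min2(-16, -3) = -16

After the edit, cleaning proceeds:
  t3: a read changed (a2 -3->5) — executes, giving 8 — identical to its old value.
  t4: dirty, but its reads are unchanged (t2 unchanged, t3 unchanged); cached 16 stands.
  t12: dirty, but its reads are unchanged (t4 unchanged); cached -16 stands.
  t14: a read changed (a2 -3->5) — executes, giving -16 — identical to its old value.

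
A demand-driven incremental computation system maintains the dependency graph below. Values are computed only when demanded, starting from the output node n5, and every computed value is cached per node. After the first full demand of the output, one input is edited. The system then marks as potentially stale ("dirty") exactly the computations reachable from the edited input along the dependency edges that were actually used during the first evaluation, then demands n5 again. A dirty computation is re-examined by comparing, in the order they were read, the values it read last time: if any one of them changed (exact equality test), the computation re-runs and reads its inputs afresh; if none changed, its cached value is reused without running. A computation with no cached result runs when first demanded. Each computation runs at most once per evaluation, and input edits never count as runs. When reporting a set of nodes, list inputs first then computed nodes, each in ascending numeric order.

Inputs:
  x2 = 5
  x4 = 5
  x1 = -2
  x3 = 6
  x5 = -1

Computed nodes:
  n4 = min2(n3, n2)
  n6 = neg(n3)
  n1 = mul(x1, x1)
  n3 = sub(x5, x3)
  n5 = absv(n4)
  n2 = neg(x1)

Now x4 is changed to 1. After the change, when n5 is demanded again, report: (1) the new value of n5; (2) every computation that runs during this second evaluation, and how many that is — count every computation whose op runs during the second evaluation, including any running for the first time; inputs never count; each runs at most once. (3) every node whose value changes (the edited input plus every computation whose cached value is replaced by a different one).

New value of n5: 7.
Computations that run: none — 0 in total.
Values that change: x4.
Key observation: x4 is never demanded by the output, so the edit triggers no recomputation at all.

First evaluation (everything demanded from the output):
  n2 = neg(-2) = 2
  n3 = sub(-1, 6) = -7
  n4 = min2(-7, 2) = -7
  n5 = absv(-7) = 7

Propagation after the edit:
  x4 feeds no computation that the output demands — nothing is marked dirty and nothing runs.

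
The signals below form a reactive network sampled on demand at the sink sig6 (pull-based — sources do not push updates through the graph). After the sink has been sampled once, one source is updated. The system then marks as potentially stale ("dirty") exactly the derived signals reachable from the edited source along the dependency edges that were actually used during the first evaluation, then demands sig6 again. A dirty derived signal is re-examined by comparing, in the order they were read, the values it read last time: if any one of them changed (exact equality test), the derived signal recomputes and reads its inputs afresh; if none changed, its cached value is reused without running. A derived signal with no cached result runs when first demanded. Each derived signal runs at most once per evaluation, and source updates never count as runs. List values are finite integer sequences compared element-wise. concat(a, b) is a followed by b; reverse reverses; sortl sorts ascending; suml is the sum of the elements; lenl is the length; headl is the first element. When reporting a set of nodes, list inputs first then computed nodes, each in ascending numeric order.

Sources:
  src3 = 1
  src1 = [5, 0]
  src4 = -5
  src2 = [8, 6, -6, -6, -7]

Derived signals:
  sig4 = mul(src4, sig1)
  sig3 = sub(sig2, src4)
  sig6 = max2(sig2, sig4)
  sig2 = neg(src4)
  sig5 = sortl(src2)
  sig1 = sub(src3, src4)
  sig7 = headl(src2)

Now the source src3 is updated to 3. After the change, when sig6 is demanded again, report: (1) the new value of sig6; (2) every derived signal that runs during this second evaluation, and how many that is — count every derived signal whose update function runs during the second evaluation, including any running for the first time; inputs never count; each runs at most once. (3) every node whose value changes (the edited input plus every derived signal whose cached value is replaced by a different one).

sig6 now evaluates to 5.
Run set: sig1, sig4, sig6 (3 run).
Changed values: src3, sig1, sig4.

Initial pass — values computed on the first demand:
  sig1 = sub(1, -5) = 6
  sig2 = neg(-5) = 5
  sig4 = mul(-5, 6) = -30
  sig6 = max2(5, -30) = 5

Second demand — change propagation:
  sig1: re-runs because src3 1->3; new result 8.
  sig4: re-runs because sig1 6->8; new result -40.
  sig6: re-runs because sig4 -30->-40; new result 5 (unchanged).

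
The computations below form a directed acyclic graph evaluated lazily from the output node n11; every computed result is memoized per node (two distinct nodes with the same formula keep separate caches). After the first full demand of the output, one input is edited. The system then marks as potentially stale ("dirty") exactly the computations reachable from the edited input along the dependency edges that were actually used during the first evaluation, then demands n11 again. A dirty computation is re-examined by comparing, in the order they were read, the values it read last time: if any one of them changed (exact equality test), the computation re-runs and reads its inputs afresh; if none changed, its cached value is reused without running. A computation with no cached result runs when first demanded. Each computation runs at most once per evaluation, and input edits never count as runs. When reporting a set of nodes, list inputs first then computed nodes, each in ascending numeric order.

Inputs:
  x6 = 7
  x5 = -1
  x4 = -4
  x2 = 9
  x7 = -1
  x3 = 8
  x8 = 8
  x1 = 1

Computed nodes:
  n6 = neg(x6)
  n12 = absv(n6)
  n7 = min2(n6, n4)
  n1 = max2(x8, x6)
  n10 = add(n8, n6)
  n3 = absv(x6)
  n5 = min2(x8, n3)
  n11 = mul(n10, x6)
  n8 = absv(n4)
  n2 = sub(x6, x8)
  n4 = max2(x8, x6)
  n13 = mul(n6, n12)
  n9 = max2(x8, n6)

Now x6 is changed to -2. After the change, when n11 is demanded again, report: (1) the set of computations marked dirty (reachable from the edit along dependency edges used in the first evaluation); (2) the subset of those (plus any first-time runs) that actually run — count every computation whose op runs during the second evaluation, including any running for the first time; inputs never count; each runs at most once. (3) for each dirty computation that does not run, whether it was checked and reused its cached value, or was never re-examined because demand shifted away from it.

First demand of the output computes:
  n4 = max2(8, 7) = 8
  n6 = neg(7) = -7
  n8 = absv(8) = 8
  n10 = add(8, -7) = 1
  n11 = mul(1, 7) = 7

After the edit, cleaning proceeds:
  n4: a read changed (x6 7->-2) — executes, giving 8 — identical to its old value.
  n6: a read changed (x6 7->-2) — executes, giving 2.
  n8: dirty, but its reads are unchanged (n4 unchanged); cached 8 stands.
  n10: a read changed (n6 -7->2) — executes, giving 10.
  n11: a read changed (n10 1->10; x6 7->-2) — executes, giving -20.

Note where the cutoff bites: n8 is checked, finds nothing changed, and keeps its cache.

The edit dirties: n4, n6, n8, n10, n11.
4 computations run: n4, n6, n10, n11.
Cache hits after checking: n8.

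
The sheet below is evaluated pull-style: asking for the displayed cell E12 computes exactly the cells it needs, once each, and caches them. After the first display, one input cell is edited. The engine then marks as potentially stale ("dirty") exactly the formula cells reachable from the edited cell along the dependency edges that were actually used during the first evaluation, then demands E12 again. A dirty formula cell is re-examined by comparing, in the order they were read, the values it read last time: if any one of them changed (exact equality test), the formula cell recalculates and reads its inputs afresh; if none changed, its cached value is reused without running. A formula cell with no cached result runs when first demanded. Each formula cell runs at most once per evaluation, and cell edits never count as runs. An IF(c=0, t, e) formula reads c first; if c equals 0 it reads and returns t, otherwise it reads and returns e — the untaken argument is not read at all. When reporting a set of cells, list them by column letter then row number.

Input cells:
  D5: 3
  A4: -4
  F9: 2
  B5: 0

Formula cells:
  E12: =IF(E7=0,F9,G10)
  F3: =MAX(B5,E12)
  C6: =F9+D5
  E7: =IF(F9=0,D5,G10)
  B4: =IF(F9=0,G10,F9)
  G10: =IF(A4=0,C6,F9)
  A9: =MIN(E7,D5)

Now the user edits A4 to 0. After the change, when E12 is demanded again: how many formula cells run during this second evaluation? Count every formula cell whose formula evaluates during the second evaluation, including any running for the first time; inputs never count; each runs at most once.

First demand of the output computes:
  G10 = IF(A4=0: A4=-4 -> else branch F9) = 2
  E7 = IF(F9=0: F9=2 -> else branch G10) = 2
  E12 = IF(E7=0: E7=2 -> else branch G10) = 2

After the edit, cleaning proceeds:
  C6: had never run; runs now, result 5.
  G10: a read changed (A4 -4->0) — executes, giving 5.
  E7: a read changed (G10 2->5) — executes, giving 5.
  E12: a read changed (E7 2->5; G10 2->5) — executes, giving 5.

Note the branch switch — C6 had no cache and runs now for the first time.

4 formula cells run: C6, E7, E12, G10.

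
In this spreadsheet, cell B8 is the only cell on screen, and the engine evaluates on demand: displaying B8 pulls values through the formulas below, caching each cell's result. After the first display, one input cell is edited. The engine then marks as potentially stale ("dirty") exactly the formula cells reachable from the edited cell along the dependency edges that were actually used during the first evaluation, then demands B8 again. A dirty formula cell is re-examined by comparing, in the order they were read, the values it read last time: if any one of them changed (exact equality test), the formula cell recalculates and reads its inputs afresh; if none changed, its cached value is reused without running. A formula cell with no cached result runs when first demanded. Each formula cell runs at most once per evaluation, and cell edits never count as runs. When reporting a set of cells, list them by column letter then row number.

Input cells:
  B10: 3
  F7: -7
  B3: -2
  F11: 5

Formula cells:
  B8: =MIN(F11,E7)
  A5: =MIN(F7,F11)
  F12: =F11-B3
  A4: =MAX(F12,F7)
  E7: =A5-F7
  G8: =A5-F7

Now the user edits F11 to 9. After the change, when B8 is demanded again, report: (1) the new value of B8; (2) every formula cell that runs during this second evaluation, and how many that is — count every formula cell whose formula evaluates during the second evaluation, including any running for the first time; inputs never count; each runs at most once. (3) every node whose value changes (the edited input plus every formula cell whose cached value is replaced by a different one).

B8 now evaluates to 0.
Run set: A5, B8 (2 run).
Changed values: F11.
The important point: at E7 every value read last time is unchanged, so the dirty flag clears without a run.

Initial pass — values computed on the first demand:
  A5 = MIN(-7, 5) = -7
  E7 = -7 - -7 = 0
  B8 = MIN(5, 0) = 0

Second demand — change propagation:
  A5: re-runs because F11 5->9; new result -7 (unchanged).
  E7: re-examined; everything it read last time is the same (A5 unchanged, F7 unchanged) — cache 0 kept, no run.
  B8: re-runs because F11 5->9; new result 0 (unchanged).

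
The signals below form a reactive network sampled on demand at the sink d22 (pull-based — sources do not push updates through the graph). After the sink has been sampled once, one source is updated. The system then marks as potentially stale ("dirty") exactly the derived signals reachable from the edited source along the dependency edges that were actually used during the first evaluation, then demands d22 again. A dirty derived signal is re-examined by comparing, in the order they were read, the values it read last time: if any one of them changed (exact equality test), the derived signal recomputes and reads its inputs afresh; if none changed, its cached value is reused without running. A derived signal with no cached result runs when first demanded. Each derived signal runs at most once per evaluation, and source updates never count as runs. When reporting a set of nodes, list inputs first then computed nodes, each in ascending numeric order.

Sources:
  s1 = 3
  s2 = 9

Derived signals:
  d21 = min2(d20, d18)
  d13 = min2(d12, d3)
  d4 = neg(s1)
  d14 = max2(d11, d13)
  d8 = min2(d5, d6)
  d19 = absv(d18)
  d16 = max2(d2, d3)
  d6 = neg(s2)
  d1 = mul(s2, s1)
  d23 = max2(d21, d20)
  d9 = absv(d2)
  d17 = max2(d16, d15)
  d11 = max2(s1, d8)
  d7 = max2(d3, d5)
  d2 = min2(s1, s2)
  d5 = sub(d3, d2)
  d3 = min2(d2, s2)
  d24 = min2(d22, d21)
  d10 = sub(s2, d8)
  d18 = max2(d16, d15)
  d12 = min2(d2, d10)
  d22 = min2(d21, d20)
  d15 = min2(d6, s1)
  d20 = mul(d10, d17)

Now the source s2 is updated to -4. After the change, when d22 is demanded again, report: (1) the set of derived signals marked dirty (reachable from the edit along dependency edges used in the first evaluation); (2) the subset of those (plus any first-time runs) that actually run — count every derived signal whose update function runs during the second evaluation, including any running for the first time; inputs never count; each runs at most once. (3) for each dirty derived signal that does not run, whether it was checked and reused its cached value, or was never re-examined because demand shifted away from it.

Dirty set: d2, d3, d5, d6, d8, d10, d15, d16, d17, d18, d20, d21, d22.
Run set: d2, d3, d5, d6, d8, d10, d15, d16, d17, d18, d20, d21, d22 (13 run).
All dirty derived signals ended up running.

Initial pass — values computed on the first demand:
  d2 = min2(3, 9) = 3
  d3 = min2(3, 9) = 3
  d5 = sub(3, 3) = 0
  d6 = neg(9) = -9
  d8 = min2(0, -9) = -9
  d10 = sub(9, -9) = 18
  d15 = min2(-9, 3) = -9
  d16 = max2(3, 3) = 3
  d17 = max2(3, -9) = 3
  d18 = max2(3, -9) = 3
  d20 = mul(18, 3) = 54
  d21 = min2(54, 3) = 3
  d22 = min2(3, 54) = 3

Second demand — change propagation:
  d2: re-runs because s2 9->-4; new result -4.
  d3: re-runs because d2 3->-4; s2 9->-4; new result -4.
  d5: re-runs because d3 3->-4; d2 3->-4; new result 0 (unchanged).
  d6: re-runs because s2 9->-4; new result 4.
  d8: re-runs because d6 -9->4; new result 0.
  d10: re-runs because s2 9->-4; d8 -9->0; new result -4.
  d15: re-runs because d6 -9->4; new result 3.
  d16: re-runs because d2 3->-4; d3 3->-4; new result -4.
  d17: re-runs because d16 3->-4; d15 -9->3; new result 3 (unchanged).
  d18: re-runs because d16 3->-4; d15 -9->3; new result 3 (unchanged).
  d20: re-runs because d10 18->-4; new result -12.
  d21: re-runs because d20 54->-12; new result -12.
  d22: re-runs because d21 3->-12; d20 54->-12; new result -12.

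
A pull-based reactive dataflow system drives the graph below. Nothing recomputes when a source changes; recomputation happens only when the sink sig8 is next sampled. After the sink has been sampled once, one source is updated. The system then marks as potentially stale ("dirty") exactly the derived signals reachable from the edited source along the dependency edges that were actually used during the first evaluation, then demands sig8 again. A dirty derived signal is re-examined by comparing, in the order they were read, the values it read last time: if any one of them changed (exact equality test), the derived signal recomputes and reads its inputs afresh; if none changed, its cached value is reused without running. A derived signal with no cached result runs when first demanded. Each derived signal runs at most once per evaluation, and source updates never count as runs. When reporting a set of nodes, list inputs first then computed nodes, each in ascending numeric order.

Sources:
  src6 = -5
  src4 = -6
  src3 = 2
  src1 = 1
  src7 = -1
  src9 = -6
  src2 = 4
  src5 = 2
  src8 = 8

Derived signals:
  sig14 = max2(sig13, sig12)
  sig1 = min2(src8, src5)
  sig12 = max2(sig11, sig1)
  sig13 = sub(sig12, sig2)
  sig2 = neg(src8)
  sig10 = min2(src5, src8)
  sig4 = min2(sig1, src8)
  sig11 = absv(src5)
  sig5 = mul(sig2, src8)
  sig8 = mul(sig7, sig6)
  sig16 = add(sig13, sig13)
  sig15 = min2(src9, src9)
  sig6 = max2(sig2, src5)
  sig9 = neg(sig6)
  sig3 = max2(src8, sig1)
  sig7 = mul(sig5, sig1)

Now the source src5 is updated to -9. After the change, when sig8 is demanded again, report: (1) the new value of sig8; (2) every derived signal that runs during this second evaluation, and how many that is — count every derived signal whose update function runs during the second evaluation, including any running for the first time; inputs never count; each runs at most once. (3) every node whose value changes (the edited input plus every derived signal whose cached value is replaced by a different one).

First evaluation (everything demanded from the output):
  sig1 = min2(8, 2) = 2
  sig2 = neg(8) = -8
  sig5 = mul(-8, 8) = -64
  sig6 = max2(-8, 2) = 2
  sig7 = mul(-64, 2) = -128
  sig8 = mul(-128, 2) = -256

Propagation after the edit:
  sig1: runs — src5 2->-9; result -9.
  sig6: runs — src5 2->-9; result -8.
  sig7: runs — sig1 2->-9; result 576.
  sig8: runs — sig7 -128->576; sig6 2->-8; result -4608.

New value of sig8: -4608.
Derived signals that run: sig1, sig6, sig7, sig8 — 4 in total.
Values that change: src5, sig1, sig6, sig7, sig8.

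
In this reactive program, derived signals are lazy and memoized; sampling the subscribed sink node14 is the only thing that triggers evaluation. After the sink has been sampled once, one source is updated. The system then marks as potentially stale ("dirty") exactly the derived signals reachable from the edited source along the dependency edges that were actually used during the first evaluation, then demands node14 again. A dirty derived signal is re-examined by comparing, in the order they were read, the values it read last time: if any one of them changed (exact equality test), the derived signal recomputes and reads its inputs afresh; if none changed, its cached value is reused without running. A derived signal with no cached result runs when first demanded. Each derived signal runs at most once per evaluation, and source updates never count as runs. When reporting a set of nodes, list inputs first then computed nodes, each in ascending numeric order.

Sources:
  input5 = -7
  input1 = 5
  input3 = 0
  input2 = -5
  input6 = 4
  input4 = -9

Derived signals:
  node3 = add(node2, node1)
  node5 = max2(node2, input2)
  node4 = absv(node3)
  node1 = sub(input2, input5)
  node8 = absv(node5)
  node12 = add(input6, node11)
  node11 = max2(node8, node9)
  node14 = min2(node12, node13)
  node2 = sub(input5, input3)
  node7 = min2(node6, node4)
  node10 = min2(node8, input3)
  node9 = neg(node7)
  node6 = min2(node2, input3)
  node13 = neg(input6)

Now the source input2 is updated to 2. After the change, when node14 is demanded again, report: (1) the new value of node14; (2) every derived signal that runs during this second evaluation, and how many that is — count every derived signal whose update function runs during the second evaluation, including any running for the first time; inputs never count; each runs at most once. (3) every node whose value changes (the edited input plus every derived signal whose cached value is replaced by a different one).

First demand of the output computes:
  node1 = sub(-5, -7) = 2
  node2 = sub(-7, 0) = -7
  node3 = add(-7, 2) = -5
  node4 = absv(-5) = 5
  node5 = max2(-7, -5) = -5
  node6 = min2(-7, 0) = -7
  node7 = min2(-7, 5) = -7
  node8 = absv(-5) = 5
  node9 = neg(-7) = 7
  node11 = max2(5, 7) = 7
  node12 = add(4, 7) = 11
  node13 = neg(4) = -4
  node14 = min2(11, -4) = -4

After the edit, cleaning proceeds:
  node1: a read changed (input2 -5->2) — executes, giving 9.
  node3: a read changed (node1 2->9) — executes, giving 2.
  node4: a read changed (node3 -5->2) — executes, giving 2.
  node5: a read changed (input2 -5->2) — executes, giving 2.
  node7: a read changed (node4 5->2) — executes, giving -7 — identical to its old value.
  node8: a read changed (node5 -5->2) — executes, giving 2.
  node9: dirty, but its reads are unchanged (node7 unchanged); cached 7 stands.
  node11: a read changed (node8 5->2) — executes, giving 7 — identical to its old value.
  node12: dirty, but its reads are unchanged (input6 unchanged, node11 unchanged); cached 11 stands.
  node14: dirty, but its reads are unchanged (node12 unchanged, node13 unchanged); cached -4 stands.

Note where the cutoff bites: node9 is checked, finds nothing changed, and keeps its cache.

Demanding node14 again yields -4.
7 derived signals run: node1, node3, node4, node5, node7, node8, node11.
The nodes whose values change: input2, node1, node3, node4, node5, node8.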